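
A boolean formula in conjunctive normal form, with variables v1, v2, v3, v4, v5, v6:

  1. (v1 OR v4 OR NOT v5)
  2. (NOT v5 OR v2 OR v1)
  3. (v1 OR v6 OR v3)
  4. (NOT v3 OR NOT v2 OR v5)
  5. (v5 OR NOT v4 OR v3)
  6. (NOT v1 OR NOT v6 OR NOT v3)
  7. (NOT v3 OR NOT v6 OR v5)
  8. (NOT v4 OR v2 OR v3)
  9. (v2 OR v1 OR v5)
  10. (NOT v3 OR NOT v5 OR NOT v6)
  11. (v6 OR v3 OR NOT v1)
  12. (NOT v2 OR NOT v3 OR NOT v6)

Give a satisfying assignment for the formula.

v1=True  v2=False  v3=True  v4=True  v5=False  v6=False

Check each clause:
  1. (v4 OR NOT v5 OR v1) — v1 is true.
  2. (v1 OR v2 OR NOT v5) — v1 is true.
  3. (v3 OR v6 OR v1) — v1 is true.
  4. (NOT v2 OR v5 OR NOT v3) — NOT v2 is true.
  5. (NOT v4 OR v3 OR v5) — v3 is true.
  6. (NOT v3 OR NOT v6 OR NOT v1) — NOT v6 is true.
  7. (NOT v6 OR v5 OR NOT v3) — NOT v6 is true.
  8. (v2 OR v3 OR NOT v4) — v3 is true.
  9. (v1 OR v2 OR v5) — v1 is true.
  10. (NOT v3 OR NOT v5 OR NOT v6) — NOT v6 is true.
  11. (v6 OR NOT v1 OR v3) — v3 is true.
  12. (NOT v2 OR NOT v6 OR NOT v3) — NOT v6 is true.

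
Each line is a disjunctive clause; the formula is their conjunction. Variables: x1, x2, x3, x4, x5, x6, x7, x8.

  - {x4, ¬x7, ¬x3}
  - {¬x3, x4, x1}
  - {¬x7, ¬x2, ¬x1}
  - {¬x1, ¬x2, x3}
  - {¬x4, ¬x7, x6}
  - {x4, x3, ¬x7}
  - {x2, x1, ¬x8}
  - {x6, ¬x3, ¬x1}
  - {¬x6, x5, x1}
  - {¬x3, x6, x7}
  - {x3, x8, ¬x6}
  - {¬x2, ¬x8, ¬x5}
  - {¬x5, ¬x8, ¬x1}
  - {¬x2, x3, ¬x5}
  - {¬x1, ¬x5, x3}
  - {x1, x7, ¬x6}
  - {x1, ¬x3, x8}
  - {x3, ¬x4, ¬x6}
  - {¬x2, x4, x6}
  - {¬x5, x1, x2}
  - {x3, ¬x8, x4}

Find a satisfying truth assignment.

x1 = False, x2 = True, x3 = False, x4 = True, x5 = False, x6 = False, x7 = False, x8 = False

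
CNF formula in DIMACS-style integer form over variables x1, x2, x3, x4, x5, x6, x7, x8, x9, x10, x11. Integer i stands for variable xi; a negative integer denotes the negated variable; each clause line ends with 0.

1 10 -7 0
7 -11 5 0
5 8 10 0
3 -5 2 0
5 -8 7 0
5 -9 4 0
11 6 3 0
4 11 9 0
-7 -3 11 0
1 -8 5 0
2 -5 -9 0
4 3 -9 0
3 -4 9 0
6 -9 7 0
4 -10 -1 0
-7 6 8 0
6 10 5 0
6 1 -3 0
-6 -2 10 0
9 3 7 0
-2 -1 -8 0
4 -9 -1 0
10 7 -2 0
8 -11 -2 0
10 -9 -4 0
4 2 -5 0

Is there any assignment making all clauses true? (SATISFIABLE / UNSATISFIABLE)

SATISFIABLE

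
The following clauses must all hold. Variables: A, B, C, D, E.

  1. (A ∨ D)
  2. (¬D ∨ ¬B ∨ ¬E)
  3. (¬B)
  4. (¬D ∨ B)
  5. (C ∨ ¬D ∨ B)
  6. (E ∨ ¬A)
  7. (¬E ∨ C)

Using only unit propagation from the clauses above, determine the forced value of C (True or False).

(¬B) is a unit clause: B = False.
(B ∨ ¬D): since B = False, the clause reduces to (¬D). D = False.
In (A ∨ D), D is now false; A must hold, so A = True.
From (¬A ∨ E) and A = True: E = True.
(¬E ∨ C): since E = True, the clause reduces to (C). C = True.

True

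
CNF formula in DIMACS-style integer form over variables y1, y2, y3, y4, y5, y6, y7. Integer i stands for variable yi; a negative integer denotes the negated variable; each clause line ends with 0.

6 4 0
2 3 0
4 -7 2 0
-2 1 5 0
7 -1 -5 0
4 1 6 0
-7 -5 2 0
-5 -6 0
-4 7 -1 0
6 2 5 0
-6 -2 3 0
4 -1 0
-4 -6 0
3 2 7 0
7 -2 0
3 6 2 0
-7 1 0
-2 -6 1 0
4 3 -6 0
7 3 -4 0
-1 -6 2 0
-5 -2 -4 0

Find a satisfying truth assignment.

y1 = False, y2 = False, y3 = True, y4 = False, y5 = False, y6 = True, y7 = False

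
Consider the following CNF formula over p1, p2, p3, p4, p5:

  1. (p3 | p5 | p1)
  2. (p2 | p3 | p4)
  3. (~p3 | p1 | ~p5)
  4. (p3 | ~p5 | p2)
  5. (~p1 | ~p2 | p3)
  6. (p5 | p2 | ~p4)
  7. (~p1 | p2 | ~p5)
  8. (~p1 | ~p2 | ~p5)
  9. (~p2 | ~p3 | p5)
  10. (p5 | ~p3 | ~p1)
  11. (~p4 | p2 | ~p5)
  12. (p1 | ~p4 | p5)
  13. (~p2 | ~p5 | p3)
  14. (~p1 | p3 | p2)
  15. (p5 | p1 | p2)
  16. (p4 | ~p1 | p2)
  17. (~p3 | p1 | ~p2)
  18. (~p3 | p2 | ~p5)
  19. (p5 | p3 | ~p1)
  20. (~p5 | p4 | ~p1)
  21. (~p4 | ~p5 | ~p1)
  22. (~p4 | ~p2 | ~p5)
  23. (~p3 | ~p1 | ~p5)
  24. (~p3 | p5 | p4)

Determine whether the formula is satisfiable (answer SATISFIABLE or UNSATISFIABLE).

UNSATISFIABLE

p5 = True:
  p2 = True:
    propagation gives p1=False, p3=False; an empty clause results — contradiction.
  p2 = False:
    propagation gives p3=True; an empty clause results — contradiction.
p5 = False:
  p1 = True:
    propagation gives p3=False; an empty clause results — contradiction.
  p1 = False:
    propagation gives p3=True, p2=False; an empty clause results — contradiction.
Every branch closes, so no satisfying assignment exists.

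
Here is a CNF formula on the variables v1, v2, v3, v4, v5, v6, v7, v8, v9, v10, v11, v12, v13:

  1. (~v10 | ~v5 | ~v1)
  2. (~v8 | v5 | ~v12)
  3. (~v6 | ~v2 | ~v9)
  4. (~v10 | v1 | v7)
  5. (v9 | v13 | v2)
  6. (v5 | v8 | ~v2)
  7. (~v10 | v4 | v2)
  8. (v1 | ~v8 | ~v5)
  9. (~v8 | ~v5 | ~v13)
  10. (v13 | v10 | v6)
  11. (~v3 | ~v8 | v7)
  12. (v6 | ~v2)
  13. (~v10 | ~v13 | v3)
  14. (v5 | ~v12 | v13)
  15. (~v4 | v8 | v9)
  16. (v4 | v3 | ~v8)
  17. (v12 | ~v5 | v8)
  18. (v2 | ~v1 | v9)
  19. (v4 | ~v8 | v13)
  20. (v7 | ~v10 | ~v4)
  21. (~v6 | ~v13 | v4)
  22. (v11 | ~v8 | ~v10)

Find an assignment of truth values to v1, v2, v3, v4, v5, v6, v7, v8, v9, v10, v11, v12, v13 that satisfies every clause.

Pure literal: v7 appears only positively; assign v7 = True.
v11 occurs only positively in the remaining clauses — set v11 = True.
Set v1 = False and propagate.
Try v2 = False.
Try v3 = False.
For the remaining variables, v4 = True, v5 = False, v6 = False, v8 = True, v9 = True, v10 = False, v12 = False, v13 = True works.

v1=F, v2=F, v3=F, v4=T, v5=F, v6=F, v7=T, v8=T, v9=T, v10=F, v11=T, v12=F, v13=T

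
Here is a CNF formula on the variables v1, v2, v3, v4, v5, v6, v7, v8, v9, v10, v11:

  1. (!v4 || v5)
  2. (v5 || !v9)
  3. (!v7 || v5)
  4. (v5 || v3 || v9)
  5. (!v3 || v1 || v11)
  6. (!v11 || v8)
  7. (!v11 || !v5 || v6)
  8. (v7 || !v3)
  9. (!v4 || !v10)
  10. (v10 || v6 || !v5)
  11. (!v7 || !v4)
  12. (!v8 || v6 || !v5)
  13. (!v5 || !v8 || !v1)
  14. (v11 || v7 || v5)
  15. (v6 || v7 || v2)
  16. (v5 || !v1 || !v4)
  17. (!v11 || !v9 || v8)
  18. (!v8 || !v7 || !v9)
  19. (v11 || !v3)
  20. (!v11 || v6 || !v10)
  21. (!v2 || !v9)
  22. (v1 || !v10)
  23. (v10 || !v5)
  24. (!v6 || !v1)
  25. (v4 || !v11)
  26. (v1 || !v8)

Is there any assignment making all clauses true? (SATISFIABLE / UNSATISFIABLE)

SATISFIABLE

Set v1 = True and propagate.
  then v6 is forced to False.
Try v2 = False.
  then v7 is forced to True.
  then v5 is forced to True.
  then v11 is forced to False.
  then v10 is forced to True.
  then v4 is forced to False.
  then v8 is forced to False.
  then v3 is forced to False.
v9 is now unconstrained; take v9 = False.
So v1 = True, v2 = False, v3 = False, v4 = False, v5 = True, v6 = False, v7 = True, v8 = False, v9 = False, v10 = True, v11 = False is a satisfying assignment.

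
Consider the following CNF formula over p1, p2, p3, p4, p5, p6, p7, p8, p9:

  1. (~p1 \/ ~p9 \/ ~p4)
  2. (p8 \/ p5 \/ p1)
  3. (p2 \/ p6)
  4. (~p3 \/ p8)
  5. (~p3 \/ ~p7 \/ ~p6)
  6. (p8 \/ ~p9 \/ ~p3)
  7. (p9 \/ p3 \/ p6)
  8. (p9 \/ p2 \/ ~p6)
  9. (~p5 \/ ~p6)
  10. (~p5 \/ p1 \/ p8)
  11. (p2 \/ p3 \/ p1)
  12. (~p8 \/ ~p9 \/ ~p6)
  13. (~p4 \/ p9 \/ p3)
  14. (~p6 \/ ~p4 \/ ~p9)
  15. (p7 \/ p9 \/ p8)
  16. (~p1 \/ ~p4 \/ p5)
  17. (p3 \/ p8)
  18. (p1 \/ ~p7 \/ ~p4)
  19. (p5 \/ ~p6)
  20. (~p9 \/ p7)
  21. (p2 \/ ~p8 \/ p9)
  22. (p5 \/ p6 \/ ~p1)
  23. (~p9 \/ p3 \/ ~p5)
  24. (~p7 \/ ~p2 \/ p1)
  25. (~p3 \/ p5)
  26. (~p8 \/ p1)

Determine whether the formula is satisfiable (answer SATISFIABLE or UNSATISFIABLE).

Branch on p1: take p1 = True.
Branch on p2: take p2 = True.
Branch on p3: take p3 = True.
  then p8 is forced to True.
  then p5 is forced to True.
  then p6 is forced to False.
For the remaining variables, p4 = True, p7 = True, p9 = False works.
Every clause has at least one true literal under this assignment.
So p1 = 1, p2 = 1, p3 = 1, p4 = 1, p5 = 1, p6 = 0, p7 = 1, p8 = 1, p9 = 0 is a satisfying assignment.

SATISFIABLE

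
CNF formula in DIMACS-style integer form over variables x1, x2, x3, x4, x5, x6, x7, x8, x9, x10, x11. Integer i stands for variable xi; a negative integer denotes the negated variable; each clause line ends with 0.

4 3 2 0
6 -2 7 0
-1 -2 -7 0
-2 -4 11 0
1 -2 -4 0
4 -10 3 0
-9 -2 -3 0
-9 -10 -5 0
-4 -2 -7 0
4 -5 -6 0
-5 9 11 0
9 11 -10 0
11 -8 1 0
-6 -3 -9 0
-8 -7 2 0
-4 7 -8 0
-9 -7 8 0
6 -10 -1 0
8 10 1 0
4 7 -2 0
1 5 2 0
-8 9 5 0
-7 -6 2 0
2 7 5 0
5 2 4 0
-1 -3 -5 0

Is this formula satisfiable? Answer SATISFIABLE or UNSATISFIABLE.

x11 occurs only positively in the remaining clauses — set x11 = True.
Try x1 = False.
Try x2 = False.
  then x5 is forced to True.
Set x3 = False and propagate.
  then x4 is forced to True.
The remaining clauses are satisfied by x6 = False, x7 = True, x8 = False, x9 = False, x10 = True.
Every clause has at least one true literal under this assignment.
So x1 = False, x2 = False, x3 = False, x4 = True, x5 = True, x6 = False, x7 = True, x8 = False, x9 = False, x10 = True, x11 = True is a satisfying assignment.

SATISFIABLE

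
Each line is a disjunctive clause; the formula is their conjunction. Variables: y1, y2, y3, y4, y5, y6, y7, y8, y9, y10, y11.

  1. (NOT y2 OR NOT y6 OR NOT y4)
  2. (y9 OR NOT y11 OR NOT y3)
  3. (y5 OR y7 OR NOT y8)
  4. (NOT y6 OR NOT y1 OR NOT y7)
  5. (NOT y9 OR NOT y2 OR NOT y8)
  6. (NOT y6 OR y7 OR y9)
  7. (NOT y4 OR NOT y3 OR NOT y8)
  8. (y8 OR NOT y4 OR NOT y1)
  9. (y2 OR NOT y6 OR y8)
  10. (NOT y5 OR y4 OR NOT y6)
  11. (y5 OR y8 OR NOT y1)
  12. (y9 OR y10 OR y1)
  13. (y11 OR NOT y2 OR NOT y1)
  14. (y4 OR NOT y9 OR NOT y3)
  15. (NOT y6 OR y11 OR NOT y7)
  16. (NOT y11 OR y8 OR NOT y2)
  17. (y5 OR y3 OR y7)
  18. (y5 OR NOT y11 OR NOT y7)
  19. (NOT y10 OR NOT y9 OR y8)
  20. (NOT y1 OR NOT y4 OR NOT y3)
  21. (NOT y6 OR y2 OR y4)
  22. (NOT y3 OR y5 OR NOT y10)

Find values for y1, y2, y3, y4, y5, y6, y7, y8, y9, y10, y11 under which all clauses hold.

y1=False, y2=False, y3=False, y4=False, y5=True, y6=False, y7=True, y8=True, y9=True, y10=False, y11=True

Pure literal: y6 appears only negated; assign y6 = False.
Branch on y1: take y1 = False.
Try y2 = False.
For the remaining variables, y3 = False, y4 = False, y5 = True, y7 = True, y8 = True, y9 = True, y10 = False, y11 = True works.
Every clause has at least one true literal under this assignment.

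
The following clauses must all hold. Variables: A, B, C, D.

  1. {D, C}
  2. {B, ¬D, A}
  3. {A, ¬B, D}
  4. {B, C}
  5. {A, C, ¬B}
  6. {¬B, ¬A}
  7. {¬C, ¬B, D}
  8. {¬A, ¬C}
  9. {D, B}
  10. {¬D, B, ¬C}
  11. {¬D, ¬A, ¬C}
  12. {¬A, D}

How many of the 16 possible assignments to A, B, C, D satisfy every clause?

1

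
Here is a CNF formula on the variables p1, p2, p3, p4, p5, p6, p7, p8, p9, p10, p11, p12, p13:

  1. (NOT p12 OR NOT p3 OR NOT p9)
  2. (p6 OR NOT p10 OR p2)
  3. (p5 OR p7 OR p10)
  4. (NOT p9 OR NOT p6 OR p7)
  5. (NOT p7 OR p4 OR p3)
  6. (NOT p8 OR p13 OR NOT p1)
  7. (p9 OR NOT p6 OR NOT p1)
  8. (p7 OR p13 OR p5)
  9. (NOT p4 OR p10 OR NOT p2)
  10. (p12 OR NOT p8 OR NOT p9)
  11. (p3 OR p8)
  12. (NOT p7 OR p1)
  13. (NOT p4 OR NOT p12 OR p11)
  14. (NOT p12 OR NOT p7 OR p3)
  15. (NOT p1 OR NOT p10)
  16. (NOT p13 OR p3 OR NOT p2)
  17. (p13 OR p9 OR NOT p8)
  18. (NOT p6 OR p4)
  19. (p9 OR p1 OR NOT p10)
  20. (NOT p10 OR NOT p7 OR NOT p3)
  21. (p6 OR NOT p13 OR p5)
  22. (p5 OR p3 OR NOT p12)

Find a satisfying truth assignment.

p1=T, p2=T, p3=T, p4=F, p5=T, p6=F, p7=T, p8=T, p9=F, p10=F, p11=F, p12=F, p13=T

p5 occurs only positively in the remaining clauses — set p5 = True.
Set p1 = True and propagate.
  then p10 is forced to False.
For the remaining variables, p2 = True, p3 = True, p4 = False, p6 = False, p7 = True, p8 = True, p9 = False, p11 = False, p12 = False, p13 = True works.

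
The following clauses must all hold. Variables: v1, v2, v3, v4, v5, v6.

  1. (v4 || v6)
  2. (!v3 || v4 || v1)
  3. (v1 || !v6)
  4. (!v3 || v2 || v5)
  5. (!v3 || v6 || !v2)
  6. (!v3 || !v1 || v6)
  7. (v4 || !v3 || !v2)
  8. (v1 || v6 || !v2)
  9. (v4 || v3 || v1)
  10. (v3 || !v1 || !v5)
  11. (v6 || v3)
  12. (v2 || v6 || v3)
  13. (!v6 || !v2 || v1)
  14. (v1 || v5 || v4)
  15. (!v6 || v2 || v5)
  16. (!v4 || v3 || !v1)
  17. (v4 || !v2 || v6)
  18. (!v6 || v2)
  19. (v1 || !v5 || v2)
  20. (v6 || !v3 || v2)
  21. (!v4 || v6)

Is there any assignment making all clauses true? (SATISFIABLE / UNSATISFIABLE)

SATISFIABLE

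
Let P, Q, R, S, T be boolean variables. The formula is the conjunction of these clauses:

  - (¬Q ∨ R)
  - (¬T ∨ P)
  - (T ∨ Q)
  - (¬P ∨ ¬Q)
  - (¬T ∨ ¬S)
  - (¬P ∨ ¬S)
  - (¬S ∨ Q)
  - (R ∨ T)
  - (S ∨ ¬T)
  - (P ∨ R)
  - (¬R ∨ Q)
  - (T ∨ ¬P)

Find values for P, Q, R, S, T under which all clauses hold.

P = 0, Q = 1, R = 1, S = 0, T = 0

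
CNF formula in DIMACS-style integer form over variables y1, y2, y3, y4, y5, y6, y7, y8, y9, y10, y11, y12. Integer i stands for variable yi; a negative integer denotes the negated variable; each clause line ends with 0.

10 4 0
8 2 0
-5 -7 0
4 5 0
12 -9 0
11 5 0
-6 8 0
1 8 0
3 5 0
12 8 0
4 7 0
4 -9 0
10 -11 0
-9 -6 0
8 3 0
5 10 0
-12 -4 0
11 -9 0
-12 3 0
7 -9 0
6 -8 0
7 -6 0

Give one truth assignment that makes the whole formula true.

y1=True, y2=False, y3=True, y4=True, y5=False, y6=True, y7=True, y8=True, y9=False, y10=True, y11=True, y12=False

y1 occurs only positively in the remaining clauses — set y1 = True.
Pure literal: y3 appears only positively; assign y3 = True.
Set y2 = False and propagate.
  then y8 is forced to True.
  then y6 is forced to True.
  then y9 is forced to False.
  then y7 is forced to True.
  then y5 is forced to False.
  then y4 is forced to True.
  then y11 is forced to True.
  then y10 is forced to True.
  then y12 is forced to False.
Every clause has at least one true literal under this assignment.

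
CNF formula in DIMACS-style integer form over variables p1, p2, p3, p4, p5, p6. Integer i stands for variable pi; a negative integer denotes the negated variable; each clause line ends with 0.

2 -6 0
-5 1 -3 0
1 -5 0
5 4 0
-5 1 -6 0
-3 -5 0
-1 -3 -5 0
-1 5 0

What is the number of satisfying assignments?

12

Split on p5, then p1.
  p5=T, p1=T: p4 free; 3 ways for (p2,p3,p6) × 2^1 = 6.
  p5=T, p1=F: a clause becomes empty — 0.
  p5=F, p1=T: a clause becomes empty — 0.
  p5=F, p1=F: p3 free; 3 ways for (p2,p4,p6) × 2^1 = 6.
Total: 6 + 0 + 0 + 6 = 12.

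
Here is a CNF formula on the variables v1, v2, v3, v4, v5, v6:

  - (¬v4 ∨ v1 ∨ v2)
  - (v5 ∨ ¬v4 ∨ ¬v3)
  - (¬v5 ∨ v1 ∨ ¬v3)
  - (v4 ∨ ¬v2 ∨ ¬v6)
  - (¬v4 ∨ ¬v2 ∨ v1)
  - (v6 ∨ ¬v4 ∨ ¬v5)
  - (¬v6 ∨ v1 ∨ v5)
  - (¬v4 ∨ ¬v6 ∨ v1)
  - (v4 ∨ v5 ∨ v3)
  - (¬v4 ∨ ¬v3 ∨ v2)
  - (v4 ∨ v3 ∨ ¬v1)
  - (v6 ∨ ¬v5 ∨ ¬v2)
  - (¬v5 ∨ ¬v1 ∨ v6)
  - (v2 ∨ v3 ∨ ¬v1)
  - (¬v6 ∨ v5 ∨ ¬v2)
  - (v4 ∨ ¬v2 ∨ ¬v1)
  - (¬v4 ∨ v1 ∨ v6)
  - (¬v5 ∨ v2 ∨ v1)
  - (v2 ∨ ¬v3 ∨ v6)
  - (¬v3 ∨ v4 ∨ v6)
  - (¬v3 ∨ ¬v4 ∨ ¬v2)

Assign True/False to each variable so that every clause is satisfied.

v1=1, v2=1, v3=0, v4=1, v5=1, v6=1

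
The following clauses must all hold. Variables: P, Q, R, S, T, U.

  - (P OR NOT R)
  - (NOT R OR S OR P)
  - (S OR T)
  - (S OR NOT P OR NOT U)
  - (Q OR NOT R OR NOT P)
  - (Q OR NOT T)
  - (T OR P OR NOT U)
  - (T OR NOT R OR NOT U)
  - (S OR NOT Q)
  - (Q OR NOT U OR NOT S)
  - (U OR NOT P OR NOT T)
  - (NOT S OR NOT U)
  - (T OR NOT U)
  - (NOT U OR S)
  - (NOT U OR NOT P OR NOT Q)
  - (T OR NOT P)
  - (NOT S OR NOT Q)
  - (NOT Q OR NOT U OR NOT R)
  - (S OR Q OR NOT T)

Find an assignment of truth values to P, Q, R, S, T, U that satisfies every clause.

P=F  Q=F  R=F  S=T  T=F  U=F

Check each clause:
  1. (P OR NOT R) — NOT R is true.
  2. (P OR NOT R OR S) — S is true.
  3. (S OR T) — S is true.
  4. (S OR NOT U OR NOT P) — NOT U is true.
  5. (NOT R OR Q OR NOT P) — NOT R is true.
  6. (Q OR NOT T) — NOT T is true.
  7. (P OR NOT U OR T) — NOT U is true.
  8. (T OR NOT U OR NOT R) — NOT U is true.
  9. (NOT Q OR S) — S is true.
  10. (Q OR NOT U OR NOT S) — NOT U is true.
  11. (NOT T OR NOT P OR U) — NOT T is true.
  12. (NOT S OR NOT U) — NOT U is true.
  13. (T OR NOT U) — NOT U is true.
  14. (NOT U OR S) — NOT U is true.
  15. (NOT P OR NOT Q OR NOT U) — NOT U is true.
  16. (NOT P OR T) — NOT P is true.
  17. (NOT S OR NOT Q) — NOT Q is true.
  18. (NOT Q OR NOT R OR NOT U) — NOT U is true.
  19. (S OR NOT T OR Q) — NOT T is true.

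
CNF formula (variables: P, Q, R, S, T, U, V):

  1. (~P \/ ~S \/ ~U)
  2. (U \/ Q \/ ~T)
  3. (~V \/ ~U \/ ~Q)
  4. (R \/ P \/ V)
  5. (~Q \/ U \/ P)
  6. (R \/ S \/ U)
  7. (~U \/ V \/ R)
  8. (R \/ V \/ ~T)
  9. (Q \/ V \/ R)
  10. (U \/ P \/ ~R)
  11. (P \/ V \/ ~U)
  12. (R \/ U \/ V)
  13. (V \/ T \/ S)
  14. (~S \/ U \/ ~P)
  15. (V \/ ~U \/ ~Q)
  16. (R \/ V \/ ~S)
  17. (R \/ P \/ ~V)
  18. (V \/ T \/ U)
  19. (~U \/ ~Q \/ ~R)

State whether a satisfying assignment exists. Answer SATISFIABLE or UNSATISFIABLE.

SATISFIABLE

Branch on P: take P = True.
Set Q = False and propagate.
Try R = False.
  then V is forced to True.
The remaining clauses are satisfied by S = False, T = False, U = True.
Every clause has at least one true literal under this assignment.
So P=T, Q=F, R=F, S=F, T=F, U=T, V=T is a satisfying assignment.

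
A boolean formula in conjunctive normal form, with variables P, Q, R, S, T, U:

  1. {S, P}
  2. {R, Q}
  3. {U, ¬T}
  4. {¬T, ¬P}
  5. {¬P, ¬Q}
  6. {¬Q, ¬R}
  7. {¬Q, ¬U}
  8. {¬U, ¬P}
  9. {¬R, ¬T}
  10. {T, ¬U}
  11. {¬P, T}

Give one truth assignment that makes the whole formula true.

Pure literal: S appears only positively; assign S = True.
Try P = False.
Branch on Q: take Q = False.
  then R is forced to True.
  then T is forced to False.
  then U is forced to False.
Every clause has at least one true literal under this assignment.
Check each clause:
  1. {P, S} — S is true.
  2. {R, Q} — R is true.
  3. {U, ¬T} — ¬T is true.
  4. {¬P, ¬T} — ¬T is true.
  5. {¬Q, ¬P} — ¬Q is true.
  6. {¬Q, ¬R} — ¬Q is true.
  7. {¬U, ¬Q} — ¬U is true.
  8. {¬P, ¬U} — ¬U is true.
  9. {¬T, ¬R} — ¬T is true.
  10. {T, ¬U} — ¬U is true.
  11. {T, ¬P} — ¬P is true.

P = False  Q = False  R = True  S = True  T = False  U = False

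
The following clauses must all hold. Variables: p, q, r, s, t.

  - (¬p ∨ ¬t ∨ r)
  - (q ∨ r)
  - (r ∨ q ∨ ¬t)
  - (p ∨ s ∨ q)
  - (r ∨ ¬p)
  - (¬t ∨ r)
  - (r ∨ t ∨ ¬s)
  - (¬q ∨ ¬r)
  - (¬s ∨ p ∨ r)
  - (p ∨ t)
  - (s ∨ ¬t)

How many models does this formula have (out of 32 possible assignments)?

4

The models are:
  p=F q=F r=T s=T t=T
  p=T q=F r=T s=F t=F
  p=T q=F r=T s=T t=F
  p=T q=F r=T s=T t=T
That's 4 in total.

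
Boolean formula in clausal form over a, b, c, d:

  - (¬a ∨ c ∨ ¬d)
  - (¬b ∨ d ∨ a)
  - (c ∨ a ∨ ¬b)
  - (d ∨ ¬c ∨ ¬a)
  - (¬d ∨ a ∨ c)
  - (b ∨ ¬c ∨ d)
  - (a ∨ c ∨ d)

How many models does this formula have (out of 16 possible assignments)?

The models are:
  a=0 b=0 c=1 d=1
  a=0 b=1 c=1 d=1
  a=1 b=0 c=0 d=0
  a=1 b=0 c=1 d=1
  a=1 b=1 c=0 d=0
  a=1 b=1 c=1 d=1
Count: 6.

6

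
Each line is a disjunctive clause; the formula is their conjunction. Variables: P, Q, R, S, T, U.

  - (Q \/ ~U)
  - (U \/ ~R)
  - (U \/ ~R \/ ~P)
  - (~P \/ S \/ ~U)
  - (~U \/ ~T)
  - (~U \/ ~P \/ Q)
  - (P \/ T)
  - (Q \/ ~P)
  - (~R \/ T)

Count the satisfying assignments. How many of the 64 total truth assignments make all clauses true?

Case analysis on U and P:
  U=1, P=1: remaining (Q,R,S,T) ∈ {(1,0,1,0)} — 1.
  U=1, P=0: a clause becomes empty — 0.
  U=0, P=1: remaining (Q,R,S,T) ∈ {(1,0,0,0); (1,0,0,1); (1,0,1,0); (1,0,1,1)} — 4.
  U=0, P=0: remaining (Q,R,S,T) ∈ {(0,0,0,1); (0,0,1,1); (1,0,0,1); (1,0,1,1)} — 4.
Total: 1 + 0 + 4 + 4 = 9.

9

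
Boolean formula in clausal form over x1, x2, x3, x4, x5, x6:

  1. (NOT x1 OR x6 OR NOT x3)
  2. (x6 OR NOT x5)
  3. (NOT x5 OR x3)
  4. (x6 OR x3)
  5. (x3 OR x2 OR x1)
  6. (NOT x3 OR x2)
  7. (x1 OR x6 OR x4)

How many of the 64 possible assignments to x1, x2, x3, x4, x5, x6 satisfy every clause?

15

Case analysis on x3 and x6:
  x3=T, x6=T: forces x2=T; x1, x4, x5 free → 2^3 = 8.
  x3=T, x6=F: remaining (x1,x2,x4,x5) ∈ {(F,T,T,F)} — 1.
  x3=F, x6=T: x4 free; 3 ways for (x1,x2,x5) × 2^1 = 6.
  x3=F, x6=F: a clause becomes empty — 0.
Total: 8 + 1 + 6 + 0 = 15.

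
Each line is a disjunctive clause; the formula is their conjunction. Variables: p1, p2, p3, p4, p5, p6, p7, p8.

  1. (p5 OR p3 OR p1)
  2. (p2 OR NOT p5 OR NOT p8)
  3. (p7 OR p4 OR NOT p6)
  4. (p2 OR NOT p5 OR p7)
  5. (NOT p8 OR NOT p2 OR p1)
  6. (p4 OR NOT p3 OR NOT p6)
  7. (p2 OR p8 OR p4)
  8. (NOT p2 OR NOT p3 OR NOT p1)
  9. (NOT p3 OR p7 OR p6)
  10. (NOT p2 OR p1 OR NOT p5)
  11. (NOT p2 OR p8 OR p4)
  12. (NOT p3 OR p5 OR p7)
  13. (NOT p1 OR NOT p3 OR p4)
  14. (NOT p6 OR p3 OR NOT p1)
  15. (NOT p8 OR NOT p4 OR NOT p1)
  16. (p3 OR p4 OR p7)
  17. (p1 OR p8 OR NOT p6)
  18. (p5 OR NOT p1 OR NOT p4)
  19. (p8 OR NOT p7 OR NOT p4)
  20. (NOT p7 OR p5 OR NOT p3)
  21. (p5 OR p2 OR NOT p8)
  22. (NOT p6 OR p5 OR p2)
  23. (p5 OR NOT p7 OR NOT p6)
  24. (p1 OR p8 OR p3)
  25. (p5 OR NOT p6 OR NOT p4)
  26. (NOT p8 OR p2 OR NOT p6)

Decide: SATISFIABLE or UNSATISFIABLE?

Set p1 = True and propagate.
Try p2 = True.
  then p3 is forced to False.
  then p6 is forced to False.
The remaining clauses are satisfied by p4 = True, p5 = True, p7 = False, p8 = False.
So p1=1, p2=1, p3=0, p4=1, p5=1, p6=0, p7=0, p8=0 is a satisfying assignment.

SATISFIABLE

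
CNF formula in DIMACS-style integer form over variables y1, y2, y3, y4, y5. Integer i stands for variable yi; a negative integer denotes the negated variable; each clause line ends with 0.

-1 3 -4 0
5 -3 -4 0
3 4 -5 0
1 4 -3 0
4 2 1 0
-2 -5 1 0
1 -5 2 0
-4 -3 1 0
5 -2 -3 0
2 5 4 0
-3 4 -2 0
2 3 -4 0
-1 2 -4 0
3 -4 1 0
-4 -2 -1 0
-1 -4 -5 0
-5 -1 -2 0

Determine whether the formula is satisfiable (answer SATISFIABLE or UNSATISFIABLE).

SATISFIABLE

Branch on y1: take y1 = True.
Branch on y2: take y2 = False.
  then y4 is forced to False.
  then y5 is forced to True.
  then y3 is forced to True.
So y1 = True, y2 = False, y3 = True, y4 = False, y5 = True is a satisfying assignment.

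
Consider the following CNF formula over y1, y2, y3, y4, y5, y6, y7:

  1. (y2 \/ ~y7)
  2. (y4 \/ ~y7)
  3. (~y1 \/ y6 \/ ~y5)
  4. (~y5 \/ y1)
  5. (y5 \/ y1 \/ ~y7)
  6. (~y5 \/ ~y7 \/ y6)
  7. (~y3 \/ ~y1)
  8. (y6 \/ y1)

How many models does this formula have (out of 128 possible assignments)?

Case analysis on y1 and y5:
  y1=1, y5=1: 5 of the 32 assignments to (y2,y3,y4,y6,y7) work.
  y1=1, y5=0: y6 free; 5 ways for (y2,y3,y4,y7) × 2^1 = 10.
  y1=0, y5=1: a clause becomes empty — 0.
  y1=0, y5=0: forces y6=1; y7=0; y2, y3, y4 free → 2^3 = 8.
Total: 5 + 10 + 0 + 8 = 23.

23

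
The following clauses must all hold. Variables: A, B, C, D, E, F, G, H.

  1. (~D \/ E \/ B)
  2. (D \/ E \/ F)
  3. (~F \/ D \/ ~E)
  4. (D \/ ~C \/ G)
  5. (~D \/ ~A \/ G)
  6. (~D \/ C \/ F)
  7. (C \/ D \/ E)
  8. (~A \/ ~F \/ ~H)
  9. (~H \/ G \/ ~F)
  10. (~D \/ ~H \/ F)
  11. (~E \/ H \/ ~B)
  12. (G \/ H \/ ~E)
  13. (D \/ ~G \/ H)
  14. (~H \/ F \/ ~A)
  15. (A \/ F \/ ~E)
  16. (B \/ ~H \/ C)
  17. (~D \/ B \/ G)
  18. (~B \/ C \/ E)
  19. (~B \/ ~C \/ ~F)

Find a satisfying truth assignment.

Branch on A: take A = False.
The remaining clauses are satisfied by B = False, C = True, D = True, E = True, F = True, G = True, H = False.
Every clause has at least one true literal under this assignment.

A = False, B = False, C = True, D = True, E = True, F = True, G = True, H = False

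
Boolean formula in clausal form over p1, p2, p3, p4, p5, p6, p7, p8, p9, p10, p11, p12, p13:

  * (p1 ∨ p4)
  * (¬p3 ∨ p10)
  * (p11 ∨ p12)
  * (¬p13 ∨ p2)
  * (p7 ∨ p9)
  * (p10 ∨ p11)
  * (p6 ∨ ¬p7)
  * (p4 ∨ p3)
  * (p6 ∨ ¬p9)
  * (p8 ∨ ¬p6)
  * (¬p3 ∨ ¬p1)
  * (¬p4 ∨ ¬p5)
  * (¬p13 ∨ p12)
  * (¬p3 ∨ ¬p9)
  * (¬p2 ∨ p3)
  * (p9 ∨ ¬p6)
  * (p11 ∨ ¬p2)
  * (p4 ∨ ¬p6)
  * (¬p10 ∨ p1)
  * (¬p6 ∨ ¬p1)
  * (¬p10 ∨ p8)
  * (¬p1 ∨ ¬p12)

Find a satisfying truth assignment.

p5 occurs only negated in the remaining clauses — set p5 = False.
Pure literal: p8 appears only positively; assign p8 = True.
Branch on p1: take p1 = False.
  then p4 is forced to True.
  then p10 is forced to False.
  then p3 is forced to False.
  then p11 is forced to True.
  then p2 is forced to False.
  then p13 is forced to False.
Branch on p6: take p6 = True.
  then p9 is forced to True.
p7, p12 are now unconstrained; take p7 = False, p12 = False.

p1=0  p2=0  p3=0  p4=1  p5=0  p6=1  p7=0  p8=1  p9=1  p10=0  p11=1  p12=0  p13=0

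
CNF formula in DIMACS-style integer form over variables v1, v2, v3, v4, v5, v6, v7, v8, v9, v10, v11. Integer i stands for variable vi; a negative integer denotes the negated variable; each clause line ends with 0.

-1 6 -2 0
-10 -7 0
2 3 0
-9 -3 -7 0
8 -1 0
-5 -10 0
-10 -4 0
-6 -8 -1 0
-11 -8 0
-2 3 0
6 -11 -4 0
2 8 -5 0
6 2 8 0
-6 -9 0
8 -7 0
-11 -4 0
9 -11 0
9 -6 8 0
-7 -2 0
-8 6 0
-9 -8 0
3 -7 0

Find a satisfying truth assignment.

v1=F  v2=T  v3=T  v4=F  v5=T  v6=F  v7=F  v8=F  v9=T  v10=F  v11=F

Pure literal: v1 appears only negated; assign v1 = False.
Pure literal: v4 appears only negated; assign v4 = False.
Try v2 = True.
  then v3 is forced to True.
  then v7 is forced to False.
Try v5 = True.
  then v10 is forced to False.
Try v6 = False.
  then v8 is forced to False.
The remaining clauses are satisfied by v9 = True, v11 = False.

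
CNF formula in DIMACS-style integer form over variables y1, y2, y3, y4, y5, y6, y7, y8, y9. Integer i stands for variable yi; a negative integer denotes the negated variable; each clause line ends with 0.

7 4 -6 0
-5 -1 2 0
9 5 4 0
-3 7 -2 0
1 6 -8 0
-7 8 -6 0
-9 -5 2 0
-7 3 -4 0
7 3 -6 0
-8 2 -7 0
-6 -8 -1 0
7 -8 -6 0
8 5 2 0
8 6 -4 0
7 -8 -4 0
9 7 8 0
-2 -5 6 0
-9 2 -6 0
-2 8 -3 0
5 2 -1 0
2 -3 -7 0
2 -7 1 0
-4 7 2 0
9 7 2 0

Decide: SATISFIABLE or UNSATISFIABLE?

Set y1 = False and propagate.
The remaining clauses are satisfied by y2 = True, y3 = True, y4 = False, y5 = False, y6 = True, y7 = True, y8 = True, y9 = True.
Every clause has at least one true literal under this assignment.
So y1=F  y2=T  y3=T  y4=F  y5=F  y6=T  y7=T  y8=T  y9=T is a satisfying assignment.

SATISFIABLE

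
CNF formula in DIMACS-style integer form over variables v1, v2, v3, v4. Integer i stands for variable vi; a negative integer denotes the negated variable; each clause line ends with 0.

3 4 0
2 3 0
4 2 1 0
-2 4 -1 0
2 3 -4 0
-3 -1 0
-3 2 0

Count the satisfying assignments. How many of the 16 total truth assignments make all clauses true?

The models are:
  v1=0 v2=1 v3=0 v4=1
  v1=0 v2=1 v3=1 v4=0
  v1=0 v2=1 v3=1 v4=1
  v1=1 v2=1 v3=0 v4=1
That's 4 in total.

4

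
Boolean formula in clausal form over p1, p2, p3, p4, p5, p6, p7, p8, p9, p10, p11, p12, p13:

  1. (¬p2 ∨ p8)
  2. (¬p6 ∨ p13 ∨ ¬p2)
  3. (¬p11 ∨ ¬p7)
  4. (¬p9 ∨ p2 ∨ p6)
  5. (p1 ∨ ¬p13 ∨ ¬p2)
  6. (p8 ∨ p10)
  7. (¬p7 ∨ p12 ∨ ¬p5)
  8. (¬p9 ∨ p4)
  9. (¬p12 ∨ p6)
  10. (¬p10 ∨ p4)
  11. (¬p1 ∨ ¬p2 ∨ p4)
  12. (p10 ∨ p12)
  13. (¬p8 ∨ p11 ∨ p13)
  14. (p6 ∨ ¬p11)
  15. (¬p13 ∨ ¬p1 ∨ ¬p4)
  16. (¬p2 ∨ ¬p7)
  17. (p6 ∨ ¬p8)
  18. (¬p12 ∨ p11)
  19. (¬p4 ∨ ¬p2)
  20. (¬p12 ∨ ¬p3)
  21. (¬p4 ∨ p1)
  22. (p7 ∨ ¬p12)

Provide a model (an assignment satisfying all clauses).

p1=T, p2=F, p3=F, p4=T, p5=T, p6=F, p7=F, p8=F, p9=F, p10=T, p11=F, p12=F, p13=F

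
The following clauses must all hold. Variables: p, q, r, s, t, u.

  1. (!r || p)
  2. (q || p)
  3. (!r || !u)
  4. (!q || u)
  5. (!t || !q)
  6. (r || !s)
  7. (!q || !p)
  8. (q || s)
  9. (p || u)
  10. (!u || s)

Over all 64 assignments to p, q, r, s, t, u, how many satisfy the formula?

2

The models are:
  p=T q=F r=T s=T t=F u=F
  p=T q=F r=T s=T t=T u=F
That's 2 in total.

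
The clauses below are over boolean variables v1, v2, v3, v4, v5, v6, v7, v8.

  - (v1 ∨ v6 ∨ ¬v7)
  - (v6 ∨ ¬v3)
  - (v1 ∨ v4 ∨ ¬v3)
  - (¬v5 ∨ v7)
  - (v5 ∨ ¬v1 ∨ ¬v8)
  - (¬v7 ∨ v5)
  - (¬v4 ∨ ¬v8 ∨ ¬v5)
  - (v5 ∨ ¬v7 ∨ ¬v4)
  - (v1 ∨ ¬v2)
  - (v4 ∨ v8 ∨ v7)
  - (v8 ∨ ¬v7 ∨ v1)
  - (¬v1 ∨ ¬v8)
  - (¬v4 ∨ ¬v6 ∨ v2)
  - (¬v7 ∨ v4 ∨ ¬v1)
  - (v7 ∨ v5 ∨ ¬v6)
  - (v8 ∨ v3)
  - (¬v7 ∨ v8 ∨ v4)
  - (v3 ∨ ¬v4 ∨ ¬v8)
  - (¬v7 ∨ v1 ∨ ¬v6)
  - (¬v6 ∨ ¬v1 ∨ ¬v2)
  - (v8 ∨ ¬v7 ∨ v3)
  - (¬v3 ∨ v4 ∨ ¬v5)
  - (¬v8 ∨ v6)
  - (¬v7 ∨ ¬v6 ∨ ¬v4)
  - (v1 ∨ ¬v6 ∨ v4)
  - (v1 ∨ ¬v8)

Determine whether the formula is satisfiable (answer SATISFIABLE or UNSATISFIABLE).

v7 = True:
  v1 = True:
    propagation gives v8=False, v4=True, v3=True, v6=True; an empty clause results — contradiction.
  v1 = False:
    propagation gives v6=True; an empty clause results — contradiction.
v7 = False:
  propagation gives v5=False, v6=False, v3=False, v8=True; an empty clause results — contradiction.
Every branch closes, so no satisfying assignment exists.

UNSATISFIABLE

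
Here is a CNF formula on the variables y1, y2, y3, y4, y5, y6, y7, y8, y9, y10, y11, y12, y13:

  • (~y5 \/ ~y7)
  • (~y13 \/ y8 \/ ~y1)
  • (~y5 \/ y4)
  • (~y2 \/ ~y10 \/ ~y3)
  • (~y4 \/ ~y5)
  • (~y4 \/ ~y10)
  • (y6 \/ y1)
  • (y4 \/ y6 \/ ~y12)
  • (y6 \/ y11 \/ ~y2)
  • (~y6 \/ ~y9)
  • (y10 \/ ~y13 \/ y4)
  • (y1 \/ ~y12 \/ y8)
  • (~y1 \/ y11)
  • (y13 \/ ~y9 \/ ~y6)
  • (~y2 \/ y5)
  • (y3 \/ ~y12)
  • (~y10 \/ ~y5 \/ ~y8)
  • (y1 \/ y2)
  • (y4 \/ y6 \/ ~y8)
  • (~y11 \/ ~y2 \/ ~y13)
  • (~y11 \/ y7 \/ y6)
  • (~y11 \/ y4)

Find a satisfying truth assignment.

y1 = True, y2 = False, y3 = True, y4 = True, y5 = False, y6 = False, y7 = True, y8 = True, y9 = False, y10 = False, y11 = True, y12 = False, y13 = False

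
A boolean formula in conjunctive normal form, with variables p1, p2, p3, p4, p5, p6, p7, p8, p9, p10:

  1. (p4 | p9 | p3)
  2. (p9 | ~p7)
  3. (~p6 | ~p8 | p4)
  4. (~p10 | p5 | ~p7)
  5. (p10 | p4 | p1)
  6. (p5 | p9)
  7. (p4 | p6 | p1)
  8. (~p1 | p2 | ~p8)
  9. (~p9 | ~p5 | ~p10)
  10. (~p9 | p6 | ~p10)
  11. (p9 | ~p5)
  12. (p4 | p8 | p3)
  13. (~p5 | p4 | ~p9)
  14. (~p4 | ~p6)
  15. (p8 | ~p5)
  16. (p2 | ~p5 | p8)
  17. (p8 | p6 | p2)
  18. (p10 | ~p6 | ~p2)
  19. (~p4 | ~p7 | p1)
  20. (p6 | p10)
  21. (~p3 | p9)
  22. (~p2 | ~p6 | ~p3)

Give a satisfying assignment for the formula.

Pure literal: p7 appears only negated; assign p7 = False.
Try p1 = False.
For the remaining variables, p2 = False, p3 = True, p4 = False, p5 = False, p6 = True, p8 = False, p9 = True, p10 = True works.
Check each clause:
  1. (p4 | p9 | p3) — p9 is true.
  2. (~p7 | p9) — ~p7 is true.
  3. (p4 | ~p6 | ~p8) — ~p8 is true.
  4. (p5 | ~p10 | ~p7) — ~p7 is true.
  5. (p10 | p1 | p4) — p10 is true.
  6. (p5 | p9) — p9 is true.
  7. (p1 | p4 | p6) — p6 is true.
  8. (~p8 | ~p1 | p2) — ~p8 is true.
  9. (~p10 | ~p5 | ~p9) — ~p5 is true.
  10. (~p10 | ~p9 | p6) — p6 is true.
  11. (p9 | ~p5) — p9 is true.
  12. (p4 | p3 | p8) — p3 is true.
  13. (~p9 | p4 | ~p5) — ~p5 is true.
  14. (~p4 | ~p6) — ~p4 is true.
  15. (~p5 | p8) — ~p5 is true.
  16. (p2 | ~p5 | p8) — ~p5 is true.
  17. (p6 | p8 | p2) — p6 is true.
  18. (~p6 | ~p2 | p10) — p10 is true.
  19. (p1 | ~p4 | ~p7) — ~p7 is true.
  20. (p10 | p6) — p10 is true.
  21. (p9 | ~p3) — p9 is true.
  22. (~p2 | ~p6 | ~p3) — ~p2 is true.

p1 = F, p2 = F, p3 = T, p4 = F, p5 = F, p6 = T, p7 = F, p8 = F, p9 = T, p10 = T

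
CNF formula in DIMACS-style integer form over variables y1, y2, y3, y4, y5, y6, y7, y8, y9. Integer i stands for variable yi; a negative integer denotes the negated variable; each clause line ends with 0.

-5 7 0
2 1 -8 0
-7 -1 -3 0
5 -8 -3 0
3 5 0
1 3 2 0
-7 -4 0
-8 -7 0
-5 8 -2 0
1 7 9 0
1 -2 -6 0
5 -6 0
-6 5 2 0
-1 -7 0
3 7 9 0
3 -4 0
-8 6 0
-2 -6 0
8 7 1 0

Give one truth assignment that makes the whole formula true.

Branch on y1: take y1 = True.
  then y7 is forced to False.
  then y5 is forced to False.
  then y3 is forced to True.
  then y8 is forced to False.
  then y6 is forced to False.
y2, y4, y9 are now unconstrained; take y2 = False, y4 = True, y9 = False.
Every clause has at least one true literal under this assignment.

y1=True, y2=False, y3=True, y4=True, y5=False, y6=False, y7=False, y8=False, y9=False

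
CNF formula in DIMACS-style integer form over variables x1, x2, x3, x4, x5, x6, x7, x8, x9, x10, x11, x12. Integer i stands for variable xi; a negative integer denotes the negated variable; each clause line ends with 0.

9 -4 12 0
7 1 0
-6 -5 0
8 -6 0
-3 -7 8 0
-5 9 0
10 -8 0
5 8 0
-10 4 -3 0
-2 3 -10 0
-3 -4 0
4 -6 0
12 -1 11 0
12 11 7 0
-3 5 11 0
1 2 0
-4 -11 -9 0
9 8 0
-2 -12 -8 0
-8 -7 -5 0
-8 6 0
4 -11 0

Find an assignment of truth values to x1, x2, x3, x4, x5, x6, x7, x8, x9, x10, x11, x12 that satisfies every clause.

x1=True, x2=False, x3=False, x4=True, x5=False, x6=True, x7=False, x8=True, x9=False, x10=True, x11=False, x12=True

Check each clause:
  1. (~x4 | x9 | x12) — x12 is true.
  2. (x1 | x7) — x1 is true.
  3. (~x5 | ~x6) — ~x5 is true.
  4. (~x6 | x8) — x8 is true.
  5. (x8 | ~x3 | ~x7) — x8 is true.
  6. (~x5 | x9) — ~x5 is true.
  7. (x10 | ~x8) — x10 is true.
  8. (x5 | x8) — x8 is true.
  9. (~x3 | ~x10 | x4) — x4 is true.
  10. (~x2 | ~x10 | x3) — ~x2 is true.
  11. (~x3 | ~x4) — ~x3 is true.
  12. (x4 | ~x6) — x4 is true.
  13. (~x1 | x11 | x12) — x12 is true.
  14. (x7 | x12 | x11) — x12 is true.
  15. (x11 | x5 | ~x3) — ~x3 is true.
  16. (x1 | x2) — x1 is true.
  17. (~x11 | ~x4 | ~x9) — ~x11 is true.
  18. (x9 | x8) — x8 is true.
  19. (~x8 | ~x2 | ~x12) — ~x2 is true.
  20. (~x7 | ~x8 | ~x5) — ~x7 is true.
  21. (~x8 | x6) — x6 is true.
  22. (x4 | ~x11) — x4 is true.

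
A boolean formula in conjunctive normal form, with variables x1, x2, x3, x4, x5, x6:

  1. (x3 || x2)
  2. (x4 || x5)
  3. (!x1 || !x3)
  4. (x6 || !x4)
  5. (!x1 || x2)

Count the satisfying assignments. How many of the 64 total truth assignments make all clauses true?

Case analysis on x1 and x2:
  x1=1, x2=1: remaining (x3,x4,x5,x6) ∈ {(0,0,1,0); (0,0,1,1); (0,1,0,1); (0,1,1,1)} — 4.
  x1=1, x2=0: a clause becomes empty — 0.
  x1=0, x2=1: x3 free; 4 ways for (x4,x5,x6) × 2^1 = 8.
  x1=0, x2=0: remaining (x3,x4,x5,x6) ∈ {(1,0,1,0); (1,0,1,1); (1,1,0,1); (1,1,1,1)} — 4.
Total: 4 + 0 + 8 + 4 = 16.

16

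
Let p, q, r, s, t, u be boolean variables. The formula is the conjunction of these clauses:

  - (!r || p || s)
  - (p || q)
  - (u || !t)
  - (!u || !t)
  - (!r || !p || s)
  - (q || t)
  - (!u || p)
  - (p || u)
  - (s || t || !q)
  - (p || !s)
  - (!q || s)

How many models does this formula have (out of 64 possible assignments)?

4

The models are:
  p=1 q=1 r=0 s=1 t=0 u=0
  p=1 q=1 r=0 s=1 t=0 u=1
  p=1 q=1 r=1 s=1 t=0 u=0
  p=1 q=1 r=1 s=1 t=0 u=1
That's 4 in total.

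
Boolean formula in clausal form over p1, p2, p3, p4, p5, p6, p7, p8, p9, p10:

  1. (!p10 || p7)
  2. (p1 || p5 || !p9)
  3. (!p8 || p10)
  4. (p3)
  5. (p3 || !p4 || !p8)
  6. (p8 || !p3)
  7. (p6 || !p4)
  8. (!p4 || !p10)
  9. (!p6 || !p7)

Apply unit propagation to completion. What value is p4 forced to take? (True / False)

False

Unit clause (p3) sets p3 = True.
(p8 || !p3): since p3 = True, the clause reduces to (p8). p8 = True.
From (p10 || !p8) and p8 = True: p10 = True.
(!p10 || p7) with p10 = True leaves only p7, so p7 = True.
(!p4 || !p10): since p10 = True, the clause reduces to (!p4). p4 = False.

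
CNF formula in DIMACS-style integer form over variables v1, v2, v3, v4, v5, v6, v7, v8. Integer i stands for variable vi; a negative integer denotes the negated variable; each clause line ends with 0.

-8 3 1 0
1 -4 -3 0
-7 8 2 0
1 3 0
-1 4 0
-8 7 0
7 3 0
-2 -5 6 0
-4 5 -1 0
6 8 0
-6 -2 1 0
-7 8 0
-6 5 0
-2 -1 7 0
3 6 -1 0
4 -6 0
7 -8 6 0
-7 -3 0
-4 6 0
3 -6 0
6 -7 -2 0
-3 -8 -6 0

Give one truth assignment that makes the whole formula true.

Branch on v1: take v1 = True.
  then v4 is forced to True.
  then v5 is forced to True.
  then v6 is forced to True.
  then v3 is forced to True.
  then v7 is forced to False.
  then v8 is forced to False.
  then v2 is forced to False.
Every clause has at least one true literal under this assignment.

v1 = T, v2 = F, v3 = T, v4 = T, v5 = T, v6 = T, v7 = F, v8 = F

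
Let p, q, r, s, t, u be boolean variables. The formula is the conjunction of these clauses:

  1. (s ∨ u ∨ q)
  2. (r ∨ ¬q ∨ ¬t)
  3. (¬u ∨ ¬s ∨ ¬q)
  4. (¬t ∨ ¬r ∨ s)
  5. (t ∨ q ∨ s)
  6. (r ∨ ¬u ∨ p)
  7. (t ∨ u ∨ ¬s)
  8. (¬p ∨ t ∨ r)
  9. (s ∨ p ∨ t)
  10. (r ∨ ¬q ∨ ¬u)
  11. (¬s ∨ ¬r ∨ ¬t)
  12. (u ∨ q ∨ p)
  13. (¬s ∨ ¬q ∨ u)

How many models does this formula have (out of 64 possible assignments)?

7

The models are:
  p=F q=F r=T s=T t=F u=T
  p=T q=F r=F s=F t=T u=T
  p=T q=F r=F s=T t=T u=F
  p=T q=F r=F s=T t=T u=T
  p=T q=F r=T s=T t=F u=T
  p=T q=T r=T s=F t=F u=F
  p=T q=T r=T s=F t=F u=T
Count: 7.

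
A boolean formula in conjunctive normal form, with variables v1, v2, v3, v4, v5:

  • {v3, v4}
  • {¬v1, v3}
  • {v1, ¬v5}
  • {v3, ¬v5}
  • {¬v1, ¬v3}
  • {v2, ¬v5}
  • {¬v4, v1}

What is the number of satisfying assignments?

Satisfying assignments:
  v1=0 v2=0 v3=1 v4=0 v5=0
  v1=0 v2=1 v3=1 v4=0 v5=0
Count: 2.

2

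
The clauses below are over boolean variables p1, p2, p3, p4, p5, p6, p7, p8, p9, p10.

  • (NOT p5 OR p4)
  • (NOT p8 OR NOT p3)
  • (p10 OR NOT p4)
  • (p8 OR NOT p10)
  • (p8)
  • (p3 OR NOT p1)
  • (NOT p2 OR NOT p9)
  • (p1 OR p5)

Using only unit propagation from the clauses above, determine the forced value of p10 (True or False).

Unit clause (p8) sets p8 = True.
(NOT p8 OR NOT p3): since p8 = True, the clause reduces to (NOT p3). p3 = False.
(NOT p1 OR p3): since p3 = False, the clause reduces to (NOT p1). p1 = False.
From (p5 OR p1) and p1 = False: p5 = True.
(p4 OR NOT p5): since p5 = True, the clause reduces to (p4). p4 = True.
In (p10 OR NOT p4), NOT p4 is now false; p10 must hold, so p10 = True.

True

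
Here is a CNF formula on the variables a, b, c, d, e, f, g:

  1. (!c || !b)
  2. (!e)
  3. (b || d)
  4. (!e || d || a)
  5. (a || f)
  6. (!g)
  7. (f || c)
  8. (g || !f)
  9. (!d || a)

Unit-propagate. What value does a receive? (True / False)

True

Unit clause (!e) sets e = False.
(!g) stands alone — g = False.
From (g || !f) and g = False: f = False.
(f || a): since f = False, the clause reduces to (a). a = True.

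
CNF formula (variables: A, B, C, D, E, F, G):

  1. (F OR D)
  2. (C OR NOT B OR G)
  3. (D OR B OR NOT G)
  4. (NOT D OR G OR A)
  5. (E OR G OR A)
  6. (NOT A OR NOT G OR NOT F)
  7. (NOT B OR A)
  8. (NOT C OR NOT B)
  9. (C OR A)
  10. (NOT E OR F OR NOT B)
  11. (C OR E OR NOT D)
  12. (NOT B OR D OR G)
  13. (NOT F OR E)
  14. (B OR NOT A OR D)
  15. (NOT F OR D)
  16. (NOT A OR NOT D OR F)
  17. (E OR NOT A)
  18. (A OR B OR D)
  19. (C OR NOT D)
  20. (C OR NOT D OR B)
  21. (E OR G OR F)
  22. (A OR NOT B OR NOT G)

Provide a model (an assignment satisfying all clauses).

A=F, B=F, C=T, D=T, E=T, F=F, G=T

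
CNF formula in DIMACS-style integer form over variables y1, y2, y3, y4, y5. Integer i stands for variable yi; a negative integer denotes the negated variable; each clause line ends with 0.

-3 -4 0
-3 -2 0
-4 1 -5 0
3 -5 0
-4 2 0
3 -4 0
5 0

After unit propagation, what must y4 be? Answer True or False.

(y5) is a unit clause: y5 = True.
In (NOT y5 OR y3), NOT y5 is now false; y3 must hold, so y3 = True.
(NOT y3 OR NOT y4) with y3 = True leaves only NOT y4, so y4 = False.

False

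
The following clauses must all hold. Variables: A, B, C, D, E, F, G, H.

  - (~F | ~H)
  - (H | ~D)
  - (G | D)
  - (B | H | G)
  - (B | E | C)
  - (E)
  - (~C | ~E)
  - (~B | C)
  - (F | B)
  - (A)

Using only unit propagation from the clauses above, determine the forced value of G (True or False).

True

(E) is a unit clause: E = True.
From (~E | ~C) and E = True: C = False.
(C | ~B): since C = False, the clause reduces to (~B). B = False.
In (B | F), B is now false; F must hold, so F = True.
(~H | ~F) with F = True leaves only ~H, so H = False.
(~D | H) with H = False leaves only ~D, so D = False.
In (D | G), D is now false; G must hold, so G = True.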